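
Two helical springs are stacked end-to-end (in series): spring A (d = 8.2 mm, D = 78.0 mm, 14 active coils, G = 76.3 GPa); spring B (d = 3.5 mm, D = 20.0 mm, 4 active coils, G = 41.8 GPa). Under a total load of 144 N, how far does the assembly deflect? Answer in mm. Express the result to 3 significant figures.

28.1 mm

k_A = Gd⁴/(8D³N_a) = (76.3×10³)(8.2⁴)/(8·78.0³·14) = 6.4905 N/mm
k_B = Gd⁴/(8D³N_a) = (41.8×10³)(3.5⁴)/(8·20.0³·4) = 24.502 N/mm
Series: 1/k_eq = 1/6.4905 + 1/24.502 = 0.19488; k_eq = 5.1313 N/mm
δ = F/k_eq = 144/5.1313 = 28.063 mm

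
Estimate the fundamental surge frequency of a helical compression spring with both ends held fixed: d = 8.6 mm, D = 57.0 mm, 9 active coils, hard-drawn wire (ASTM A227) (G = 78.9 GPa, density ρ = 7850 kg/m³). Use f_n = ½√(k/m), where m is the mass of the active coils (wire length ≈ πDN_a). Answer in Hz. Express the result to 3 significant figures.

k = Gd⁴/(8D³N_a) = (78.9×10³)(8.6⁴)/(8·57.0³·9) = 32.368 N/mm = 32368 N/m
Wire length L = πDN_a = π·57.0·9 = 1611.6 mm
m = ρ·(πd²/4)·L = 7850 × 58.088×10⁻⁶ m² × 1.6116 m = 0.73489 kg
f_n = ½√(k/m) = 0.5·√(32368/0.73489) = 0.5·√(44044) = 104.93 Hz

105 Hz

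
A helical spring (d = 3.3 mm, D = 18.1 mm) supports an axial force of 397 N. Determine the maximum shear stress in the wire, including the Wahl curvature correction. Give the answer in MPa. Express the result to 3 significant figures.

651 MPa

Spring index C = D/d = 18.1/3.3 = 5.4848
K_W = (4C−1)/(4C−4) + 0.615/C = 20.939/17.939 + 0.1121 = 1.2794
τ₀ = 8FD/(πd³) = 8·397·18.1/(π·3.3³) = 57485.6/112.9 = 509.18 MPa
τ_max = K·τ₀ = 1.2794 × 509.18 = 651.42 MPa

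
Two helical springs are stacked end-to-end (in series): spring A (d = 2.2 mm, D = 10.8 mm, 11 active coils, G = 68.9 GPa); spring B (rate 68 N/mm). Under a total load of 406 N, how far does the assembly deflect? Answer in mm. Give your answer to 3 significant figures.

k_A = Gd⁴/(8D³N_a) = (68.9×10³)(2.2⁴)/(8·10.8³·11) = 14.56 N/mm
Series: 1/k_eq = 1/14.56 + 1/68 = 0.083388; k_eq = 11.992 N/mm
δ = F/k_eq = 406/11.992 = 33.856 mm

33.9 mm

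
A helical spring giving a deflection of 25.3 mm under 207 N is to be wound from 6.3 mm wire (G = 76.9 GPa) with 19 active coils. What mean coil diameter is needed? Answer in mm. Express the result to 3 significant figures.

Required rate k = F/δ = 207/25.3 = 8.1818 N/mm
D = (Gd⁴/(8N_a·k))^(1/3) = (76.9×10³·6.3⁴/(8·19·8.1818))^(1/3)
  = (97408.1)^(1/3) = 46.0114 mm

46.0 mm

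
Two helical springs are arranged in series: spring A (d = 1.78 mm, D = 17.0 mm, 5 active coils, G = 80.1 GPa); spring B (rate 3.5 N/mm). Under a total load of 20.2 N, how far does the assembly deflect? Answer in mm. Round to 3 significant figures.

10.7 mm

k_A = Gd⁴/(8D³N_a) = (80.1×10³)(1.78⁴)/(8·17.0³·5) = 4.0917 N/mm
Series: 1/k_eq = 1/4.0917 + 1/3.5 = 0.53011; k_eq = 1.8864 N/mm
δ = F/k_eq = 20.2/1.8864 = 10.708 mm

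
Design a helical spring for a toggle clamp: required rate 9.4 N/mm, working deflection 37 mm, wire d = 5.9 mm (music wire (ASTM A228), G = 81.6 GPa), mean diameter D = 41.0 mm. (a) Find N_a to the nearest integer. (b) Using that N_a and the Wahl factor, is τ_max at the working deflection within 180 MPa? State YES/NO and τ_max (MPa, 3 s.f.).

(a) 19 coils; (b) NO, τ_max = 216 MPa

N_a = Gd⁴/(8D³k) = (81.6×10³)(5.9⁴)/(8·41.0³·9.4) = 19.08 → N_a = 19
Actual rate k = Gd⁴/(8D³·19) = 9.4385 N/mm
Working load F = kδ = 9.4385·37 = 349.22 N
C = 41.0/5.9 = 6.9492; K_W = (4C−1)/(4C−4)+0.615/C = 1.2146
τ_max = K_W·8FD/(πd³) = 1.2146·177.53 = 215.62 MPa
τ_max > 180 MPa → exceeds allowable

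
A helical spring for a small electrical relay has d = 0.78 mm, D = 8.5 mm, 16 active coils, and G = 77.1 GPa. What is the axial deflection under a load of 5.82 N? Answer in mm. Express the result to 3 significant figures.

k = Gd⁴/(8D³N_a) = (77.1×10³)(0.78⁴)/(8·8.5³·16) = 0.36305 N/mm
δ = F/k = 5.82 / 0.36305 = 16.031 mm

16.0 mm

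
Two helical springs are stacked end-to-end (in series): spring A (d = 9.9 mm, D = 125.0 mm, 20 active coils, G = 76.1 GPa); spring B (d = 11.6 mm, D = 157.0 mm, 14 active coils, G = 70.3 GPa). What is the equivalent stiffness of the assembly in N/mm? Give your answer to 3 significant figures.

k_A = Gd⁴/(8D³N_a) = (76.1×10³)(9.9⁴)/(8·125.0³·20) = 2.3392 N/mm
k_B = Gd⁴/(8D³N_a) = (70.3×10³)(11.6⁴)/(8·157.0³·14) = 2.9368 N/mm
Series: 1/k_eq = 1/2.3392 + 1/2.9368 = 0.768; k_eq = 1.3021 N/mm

1.30 N/mm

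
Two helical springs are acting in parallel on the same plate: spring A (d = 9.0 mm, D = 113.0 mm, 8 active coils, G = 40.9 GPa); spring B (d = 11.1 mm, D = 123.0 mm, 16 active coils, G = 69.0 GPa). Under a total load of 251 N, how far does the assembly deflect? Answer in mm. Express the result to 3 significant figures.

34.4 mm

k_A = Gd⁴/(8D³N_a) = (40.9×10³)(9.0⁴)/(8·113.0³·8) = 2.9059 N/mm
k_B = Gd⁴/(8D³N_a) = (69.0×10³)(11.1⁴)/(8·123.0³·16) = 4.3976 N/mm
Parallel: k_eq = 2.9059 + 4.3976 = 7.3035 N/mm
δ = F/k_eq = 251/7.3035 = 34.367 mm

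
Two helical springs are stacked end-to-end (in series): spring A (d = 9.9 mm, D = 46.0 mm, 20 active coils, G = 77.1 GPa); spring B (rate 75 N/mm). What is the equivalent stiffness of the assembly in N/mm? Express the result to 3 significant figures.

29.1 N/mm

k_A = Gd⁴/(8D³N_a) = (77.1×10³)(9.9⁴)/(8·46.0³·20) = 47.556 N/mm
Series: 1/k_eq = 1/47.556 + 1/75 = 0.034361; k_eq = 29.102 N/mm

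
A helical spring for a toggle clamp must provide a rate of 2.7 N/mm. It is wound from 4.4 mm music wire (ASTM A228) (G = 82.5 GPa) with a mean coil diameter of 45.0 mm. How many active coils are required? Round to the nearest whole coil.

N_a = Gd⁴/(8D³k) = (82.5×10³ × 4.4⁴)/(8 × 45.0³ × 2.7)
    = 3.09218e+07 / 1.9683e+06 = 15.71 → 16 coils

16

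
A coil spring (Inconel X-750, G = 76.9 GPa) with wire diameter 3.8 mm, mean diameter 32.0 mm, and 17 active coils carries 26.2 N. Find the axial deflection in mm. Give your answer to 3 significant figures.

7.28 mm

k = Gd⁴/(8D³N_a) = (76.9×10³)(3.8⁴)/(8·32.0³·17) = 3.5981 N/mm
δ = F/k = 26.2 / 3.5981 = 7.2816 mm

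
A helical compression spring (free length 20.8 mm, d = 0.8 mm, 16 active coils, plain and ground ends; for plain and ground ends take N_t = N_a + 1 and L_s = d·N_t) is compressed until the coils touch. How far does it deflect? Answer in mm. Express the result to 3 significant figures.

7.20 mm

N_t = 17; L_s = 0.8·17 = 13.6 mm
δ_solid = L₀ − L_s = 20.8 − 13.6 = 7.2 mm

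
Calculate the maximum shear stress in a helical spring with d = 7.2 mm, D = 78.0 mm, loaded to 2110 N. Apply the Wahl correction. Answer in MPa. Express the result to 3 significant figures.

1270 MPa

Spring index C = D/d = 78.0/7.2 = 10.8333
K_W = (4C−1)/(4C−4) + 0.615/C = 42.333/39.333 + 0.0568 = 1.1330
τ₀ = 8FD/(πd³) = 8·2110·78.0/(π·7.2³) = 1.31664e+06/1172.6 = 1122.8 MPa
τ_max = K·τ₀ = 1.1330 × 1122.8 = 1272.2 MPa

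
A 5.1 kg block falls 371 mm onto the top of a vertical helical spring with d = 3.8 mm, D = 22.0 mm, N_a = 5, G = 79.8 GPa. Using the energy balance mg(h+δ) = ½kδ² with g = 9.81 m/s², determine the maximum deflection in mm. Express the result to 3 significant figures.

32.1 mm

k = Gd⁴/(8D³N_a) = (79.8×10³)(3.8⁴)/(8·22.0³·5) = 39.067 N/mm
W = mg = 5.1 × 9.81 = 50.031 N
½kδ² − Wδ − Wh = 0 → δ = (W + √(W² + 2kWh))/k
δ = (50.031 + √(2503.1 + 1.45028e+06))/39.067 = (50.031 + 1205.3)/39.067 = 32.133 mm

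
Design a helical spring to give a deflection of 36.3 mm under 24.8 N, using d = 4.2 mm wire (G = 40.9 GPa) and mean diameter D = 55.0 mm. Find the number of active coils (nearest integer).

14

Required rate k = F/δ = 24.8/36.3 = 0.6832 N/mm
N_a = Gd⁴/(8D³k) = (40.9×10³ × 4.2⁴)/(8 × 55.0³ × 0.6832)
    = 1.27268e+07 / 909333 = 14 → 14 coils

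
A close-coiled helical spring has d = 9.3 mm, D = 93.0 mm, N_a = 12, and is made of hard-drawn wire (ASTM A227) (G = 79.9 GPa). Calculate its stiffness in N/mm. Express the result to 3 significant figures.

k = Gd⁴/(8D³N_a) = (79.9×10³ × 9.3⁴) / (8 × 93.0³ × 12)
  = 5.97694e+08 / 7.72183e+07 = 7.7403 N/mm

7.74 N/mm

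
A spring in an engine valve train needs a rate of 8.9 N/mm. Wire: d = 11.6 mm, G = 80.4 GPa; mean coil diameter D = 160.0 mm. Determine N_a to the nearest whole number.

5

N_a = Gd⁴/(8D³k) = (80.4×10³ × 11.6⁴)/(8 × 160.0³ × 8.9)
    = 1.45575e+09 / 2.91635e+08 = 4.992 → 5 coils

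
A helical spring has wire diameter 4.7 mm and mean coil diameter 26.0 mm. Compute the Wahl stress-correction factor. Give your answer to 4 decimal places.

1.2767

C = D/d = 26.0/4.7 = 5.5319
K_W = (4C−1)/(4C−4) + 0.615/C = 21.128/18.128 + 0.1112 = 1.2767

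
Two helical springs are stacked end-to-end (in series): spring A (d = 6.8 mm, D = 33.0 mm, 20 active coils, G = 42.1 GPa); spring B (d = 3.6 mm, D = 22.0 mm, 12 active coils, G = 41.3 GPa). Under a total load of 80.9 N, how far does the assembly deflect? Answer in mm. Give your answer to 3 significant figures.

17.1 mm

k_A = Gd⁴/(8D³N_a) = (42.1×10³)(6.8⁴)/(8·33.0³·20) = 15.655 N/mm
k_B = Gd⁴/(8D³N_a) = (41.3×10³)(3.6⁴)/(8·22.0³·12) = 6.7861 N/mm
Series: 1/k_eq = 1/15.655 + 1/6.7861 = 0.21124; k_eq = 4.734 N/mm
δ = F/k_eq = 80.9/4.734 = 17.089 mm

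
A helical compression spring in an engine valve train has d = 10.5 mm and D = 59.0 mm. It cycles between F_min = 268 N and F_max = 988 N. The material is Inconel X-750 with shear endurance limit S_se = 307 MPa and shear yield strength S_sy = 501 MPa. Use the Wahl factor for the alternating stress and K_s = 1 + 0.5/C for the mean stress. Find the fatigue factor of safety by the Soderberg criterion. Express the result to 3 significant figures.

C = D/d = 59.0/10.5 = 5.6190; K_W = (4C−1)/(4C−4)+0.615/C = 1.2718; K_s = 1+0.5/C = 1.0890
F_a = (F_max−F_min)/2 = 360 N; F_m = (F_max+F_min)/2 = 628 N
τ_a = K_W·8F_aD/(πd³) = 1.2718 × 46.723 = 59.423 MPa
τ_m = K_s·8F_mD/(πd³) = 1.0890 × 81.505 = 88.757 MPa
Soderberg: 1/n_f = τ_a/S_se + τ_m/S_sy = 59.423/307 + 88.757/501 = 0.19356 + 0.17716 = 0.37072
n_f = 1/0.37072 = 2.697

2.70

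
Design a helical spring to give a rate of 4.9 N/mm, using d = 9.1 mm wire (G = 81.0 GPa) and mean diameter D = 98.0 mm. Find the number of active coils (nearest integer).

N_a = Gd⁴/(8D³k) = (81.0×10³ × 9.1⁴)/(8 × 98.0³ × 4.9)
    = 5.55457e+08 / 3.68947e+07 = 15.06 → 15 coils

15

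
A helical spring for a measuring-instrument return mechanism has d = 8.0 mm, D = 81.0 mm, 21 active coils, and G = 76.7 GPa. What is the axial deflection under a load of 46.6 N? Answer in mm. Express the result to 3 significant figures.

13.2 mm

k = Gd⁴/(8D³N_a) = (76.7×10³)(8.0⁴)/(8·81.0³·21) = 3.5188 N/mm
δ = F/k = 46.6 / 3.5188 = 13.243 mm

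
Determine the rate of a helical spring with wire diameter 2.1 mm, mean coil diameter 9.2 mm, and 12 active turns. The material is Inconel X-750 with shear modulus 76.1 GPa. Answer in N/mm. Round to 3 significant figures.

19.8 N/mm

k = Gd⁴/(8D³N_a) = (76.1×10³ × 2.1⁴) / (8 × 9.2³ × 12)
  = 1.48e+06 / 74754 = 19.798 N/mm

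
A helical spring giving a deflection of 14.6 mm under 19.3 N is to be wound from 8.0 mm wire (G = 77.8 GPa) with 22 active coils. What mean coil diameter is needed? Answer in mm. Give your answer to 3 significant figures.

Required rate k = F/δ = 19.3/14.6 = 1.3219 N/mm
D = (Gd⁴/(8N_a·k))^(1/3) = (77.8×10³·8.0⁴/(8·22·1.3219))^(1/3)
  = (1.36969e+06)^(1/3) = 111.0557 mm

111 mm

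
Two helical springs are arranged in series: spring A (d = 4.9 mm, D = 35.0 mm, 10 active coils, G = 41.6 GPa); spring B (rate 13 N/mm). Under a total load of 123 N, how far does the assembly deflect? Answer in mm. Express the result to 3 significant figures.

27.1 mm

k_A = Gd⁴/(8D³N_a) = (41.6×10³)(4.9⁴)/(8·35.0³·10) = 6.9917 N/mm
Series: 1/k_eq = 1/6.9917 + 1/13 = 0.21995; k_eq = 4.5465 N/mm
δ = F/k_eq = 123/4.5465 = 27.054 mm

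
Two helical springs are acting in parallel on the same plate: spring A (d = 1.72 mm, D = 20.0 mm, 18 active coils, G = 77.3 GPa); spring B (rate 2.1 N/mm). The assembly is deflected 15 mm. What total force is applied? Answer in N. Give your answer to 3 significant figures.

40.3 N

k_A = Gd⁴/(8D³N_a) = (77.3×10³)(1.72⁴)/(8·20.0³·18) = 0.58727 N/mm
Parallel: k_eq = 0.58727 + 2.1 = 2.6873 N/mm
F = k_eq·δ = 2.6873·15 = 40.309 N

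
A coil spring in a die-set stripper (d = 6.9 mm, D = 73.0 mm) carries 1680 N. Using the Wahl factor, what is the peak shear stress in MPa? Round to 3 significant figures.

Spring index C = D/d = 73.0/6.9 = 10.5797
K_W = (4C−1)/(4C−4) + 0.615/C = 41.319/38.319 + 0.0581 = 1.1364
τ₀ = 8FD/(πd³) = 8·1680·73.0/(π·6.9³) = 981120/1032 = 950.66 MPa
τ_max = K·τ₀ = 1.1364 × 950.66 = 1080.3 MPa

1080 MPa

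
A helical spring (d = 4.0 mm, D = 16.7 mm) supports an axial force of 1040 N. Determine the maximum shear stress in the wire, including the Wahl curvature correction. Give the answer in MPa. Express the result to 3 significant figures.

Spring index C = D/d = 16.7/4.0 = 4.1750
K_W = (4C−1)/(4C−4) + 0.615/C = 15.700/12.700 + 0.1473 = 1.3835
τ₀ = 8FD/(πd³) = 8·1040·16.7/(π·4.0³) = 138944/201.06 = 691.05 MPa
τ_max = K·τ₀ = 1.3835 × 691.05 = 956.09 MPa

956 MPa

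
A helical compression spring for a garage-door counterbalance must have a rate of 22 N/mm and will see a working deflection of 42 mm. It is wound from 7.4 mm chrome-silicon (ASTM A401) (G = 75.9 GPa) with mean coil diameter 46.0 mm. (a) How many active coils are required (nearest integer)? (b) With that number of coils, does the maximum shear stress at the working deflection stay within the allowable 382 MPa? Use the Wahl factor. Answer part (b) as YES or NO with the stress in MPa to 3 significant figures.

N_a = Gd⁴/(8D³k) = (75.9×10³)(7.4⁴)/(8·46.0³·22) = 13.29 → N_a = 13
Actual rate k = Gd⁴/(8D³·13) = 22.483 N/mm
Working load F = kδ = 22.483·42 = 944.3 N
C = 46.0/7.4 = 6.2162; K_W = (4C−1)/(4C−4)+0.615/C = 1.2427
τ_max = K_W·8FD/(πd³) = 1.2427·272.97 = 339.22 MPa
τ_max ≤ 382 MPa → acceptable

(a) 13 coils; (b) YES, τ_max = 339 MPa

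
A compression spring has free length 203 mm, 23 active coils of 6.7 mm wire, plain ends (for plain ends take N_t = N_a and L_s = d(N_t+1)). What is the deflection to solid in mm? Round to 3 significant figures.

N_t = 23; L_s = 6.7·24 = 160.8 mm
δ_solid = L₀ − L_s = 203 − 160.8 = 42.2 mm

42.2 mm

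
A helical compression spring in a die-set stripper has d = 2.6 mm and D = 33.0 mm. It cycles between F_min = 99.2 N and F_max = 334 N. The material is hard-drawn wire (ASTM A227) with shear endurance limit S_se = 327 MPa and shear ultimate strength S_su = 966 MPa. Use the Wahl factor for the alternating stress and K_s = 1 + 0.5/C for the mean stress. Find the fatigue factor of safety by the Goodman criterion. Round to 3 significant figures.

C = D/d = 33.0/2.6 = 12.6923; K_W = (4C−1)/(4C−4)+0.615/C = 1.1126; K_s = 1+0.5/C = 1.0394
F_a = (F_max−F_min)/2 = 117.4 N; F_m = (F_max+F_min)/2 = 216.6 N
τ_a = K_W·8F_aD/(πd³) = 1.1126 × 561.31 = 624.51 MPa
τ_m = K_s·8F_mD/(πd³) = 1.0394 × 1035.6 = 1076.4 MPa
Goodman: 1/n_f = τ_a/S_se + τ_m/S_su = 624.51/327 + 1076.4/966 = 1.90982 + 1.11428 = 3.0241
n_f = 1/3.0241 = 0.3307

0.331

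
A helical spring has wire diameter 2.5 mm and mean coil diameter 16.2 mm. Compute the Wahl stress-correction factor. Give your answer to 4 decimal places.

C = D/d = 16.2/2.5 = 6.4800
K_W = (4C−1)/(4C−4) + 0.615/C = 24.920/21.920 + 0.0949 = 1.2318

1.2318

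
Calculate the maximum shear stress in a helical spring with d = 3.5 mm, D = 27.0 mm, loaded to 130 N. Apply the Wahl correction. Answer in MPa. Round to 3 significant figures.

248 MPa

Spring index C = D/d = 27.0/3.5 = 7.7143
K_W = (4C−1)/(4C−4) + 0.615/C = 29.857/26.857 + 0.0797 = 1.1914
τ₀ = 8FD/(πd³) = 8·130·27.0/(π·3.5³) = 28080/134.7 = 208.47 MPa
τ_max = K·τ₀ = 1.1914 × 208.47 = 248.38 MPa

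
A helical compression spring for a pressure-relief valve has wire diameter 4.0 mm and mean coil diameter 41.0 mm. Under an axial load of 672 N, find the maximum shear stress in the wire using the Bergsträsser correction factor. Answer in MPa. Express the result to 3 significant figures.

Spring index C = D/d = 41.0/4.0 = 10.2500
K_B = (4C+2)/(4C−3) = 43.000/38.000 = 1.1316
τ₀ = 8FD/(πd³) = 8·672·41.0/(π·4.0³) = 220416/201.06 = 1096.3 MPa
τ_max = K·τ₀ = 1.1316 × 1096.3 = 1240.5 MPa

1240 MPa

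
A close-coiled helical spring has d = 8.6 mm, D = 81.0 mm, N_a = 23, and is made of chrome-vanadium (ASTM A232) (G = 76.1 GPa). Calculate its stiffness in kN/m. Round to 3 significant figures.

4.26 kN/m

k = Gd⁴/(8D³N_a) = (76.1×10³ × 8.6⁴) / (8 × 81.0³ × 23)
  = 4.16273e+08 / 9.77851e+07 = 4.257 N/mm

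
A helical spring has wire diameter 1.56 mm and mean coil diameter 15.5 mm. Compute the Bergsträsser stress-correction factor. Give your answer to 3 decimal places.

1.136

C = D/d = 15.5/1.56 = 9.9359
K_B = (4C+2)/(4C−3) = 41.744/36.744 = 1.1361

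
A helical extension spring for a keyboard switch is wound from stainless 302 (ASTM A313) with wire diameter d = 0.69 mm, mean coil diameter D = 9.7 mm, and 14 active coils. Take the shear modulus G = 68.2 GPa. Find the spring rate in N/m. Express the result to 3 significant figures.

k = Gd⁴/(8D³N_a) = (68.2×10³ × 0.69⁴) / (8 × 9.7³ × 14)
  = 15459 / 102219 = 0.15123 N/mm = 151.23 N/m

151 N/m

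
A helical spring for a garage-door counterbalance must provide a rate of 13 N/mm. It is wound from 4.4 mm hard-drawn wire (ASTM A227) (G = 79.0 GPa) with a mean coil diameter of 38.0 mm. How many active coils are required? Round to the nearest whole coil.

5

N_a = Gd⁴/(8D³k) = (79.0×10³ × 4.4⁴)/(8 × 38.0³ × 13)
    = 2.961e+07 / 5.70669e+06 = 5.189 → 5 coils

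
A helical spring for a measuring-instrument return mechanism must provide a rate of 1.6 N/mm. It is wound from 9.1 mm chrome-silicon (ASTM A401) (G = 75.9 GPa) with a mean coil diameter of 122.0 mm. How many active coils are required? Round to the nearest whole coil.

22

N_a = Gd⁴/(8D³k) = (75.9×10³ × 9.1⁴)/(8 × 122.0³ × 1.6)
    = 5.20484e+08 / 2.32429e+07 = 22.39 → 22 coils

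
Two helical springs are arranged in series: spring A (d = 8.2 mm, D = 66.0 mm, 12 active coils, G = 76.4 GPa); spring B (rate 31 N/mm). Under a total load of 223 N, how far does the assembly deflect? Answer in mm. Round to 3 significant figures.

k_A = Gd⁴/(8D³N_a) = (76.4×10³)(8.2⁴)/(8·66.0³·12) = 12.515 N/mm
Series: 1/k_eq = 1/12.515 + 1/31 = 0.11216; k_eq = 8.9159 N/mm
δ = F/k_eq = 223/8.9159 = 25.012 mm

25.0 mm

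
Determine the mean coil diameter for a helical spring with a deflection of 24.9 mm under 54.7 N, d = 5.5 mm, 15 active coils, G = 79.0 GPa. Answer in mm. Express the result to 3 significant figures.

65.0 mm

Required rate k = F/δ = 54.7/24.9 = 2.1968 N/mm
D = (Gd⁴/(8N_a·k))^(1/3) = (79.0×10³·5.5⁴/(8·15·2.1968))^(1/3)
  = (274226)^(1/3) = 64.9685 mm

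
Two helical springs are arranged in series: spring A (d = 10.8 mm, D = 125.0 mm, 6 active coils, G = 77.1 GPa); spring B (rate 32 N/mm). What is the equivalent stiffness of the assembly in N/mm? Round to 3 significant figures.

k_A = Gd⁴/(8D³N_a) = (77.1×10³)(10.8⁴)/(8·125.0³·6) = 11.189 N/mm
Series: 1/k_eq = 1/11.189 + 1/32 = 0.12063; k_eq = 8.2901 N/mm

8.29 N/mm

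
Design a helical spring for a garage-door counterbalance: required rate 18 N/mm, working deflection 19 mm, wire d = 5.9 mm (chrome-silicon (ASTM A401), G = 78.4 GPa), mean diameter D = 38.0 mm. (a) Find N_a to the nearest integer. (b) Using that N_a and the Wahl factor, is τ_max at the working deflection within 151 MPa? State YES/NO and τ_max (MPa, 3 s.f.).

(a) 12 coils; (b) NO, τ_max = 199 MPa

N_a = Gd⁴/(8D³k) = (78.4×10³)(5.9⁴)/(8·38.0³·18) = 12.02 → N_a = 12
Actual rate k = Gd⁴/(8D³·12) = 18.034 N/mm
Working load F = kδ = 18.034·19 = 342.65 N
C = 38.0/5.9 = 6.4407; K_W = (4C−1)/(4C−4)+0.615/C = 1.2333
τ_max = K_W·8FD/(πd³) = 1.2333·161.44 = 199.12 MPa
τ_max > 151 MPa → exceeds allowable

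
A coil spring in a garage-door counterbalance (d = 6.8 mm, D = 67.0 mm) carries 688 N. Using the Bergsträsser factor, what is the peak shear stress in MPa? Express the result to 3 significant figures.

425 MPa

Spring index C = D/d = 67.0/6.8 = 9.8529
K_B = (4C+2)/(4C−3) = 41.412/36.412 = 1.1373
τ₀ = 8FD/(πd³) = 8·688·67.0/(π·6.8³) = 368768/987.82 = 373.32 MPa
τ_max = K·τ₀ = 1.1373 × 373.32 = 424.58 MPa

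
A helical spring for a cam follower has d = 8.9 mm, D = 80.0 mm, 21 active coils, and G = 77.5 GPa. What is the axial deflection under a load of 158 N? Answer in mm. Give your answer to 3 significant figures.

k = Gd⁴/(8D³N_a) = (77.5×10³)(8.9⁴)/(8·80.0³·21) = 5.653 N/mm
δ = F/k = 158 / 5.653 = 27.95 mm

27.9 mm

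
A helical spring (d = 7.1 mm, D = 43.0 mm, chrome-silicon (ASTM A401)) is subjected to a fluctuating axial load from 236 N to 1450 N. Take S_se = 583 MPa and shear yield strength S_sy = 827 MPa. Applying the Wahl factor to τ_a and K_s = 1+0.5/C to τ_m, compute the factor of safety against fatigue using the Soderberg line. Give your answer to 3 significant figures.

1.36

C = D/d = 43.0/7.1 = 6.0563; K_W = (4C−1)/(4C−4)+0.615/C = 1.2499; K_s = 1+0.5/C = 1.0826
F_a = (F_max−F_min)/2 = 607 N; F_m = (F_max+F_min)/2 = 843 N
τ_a = K_W·8F_aD/(πd³) = 1.2499 × 185.7 = 232.11 MPa
τ_m = K_s·8F_mD/(πd³) = 1.0826 × 257.91 = 279.2 MPa
Soderberg: 1/n_f = τ_a/S_se + τ_m/S_sy = 232.11/583 + 279.2/827 = 0.39813 + 0.33760 = 0.73573
n_f = 1/0.73573 = 1.359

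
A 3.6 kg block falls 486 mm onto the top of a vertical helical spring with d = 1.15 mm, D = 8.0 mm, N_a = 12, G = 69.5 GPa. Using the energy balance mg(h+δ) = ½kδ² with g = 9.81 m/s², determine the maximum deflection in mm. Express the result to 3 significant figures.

k = Gd⁴/(8D³N_a) = (69.5×10³)(1.15⁴)/(8·8.0³·12) = 2.4731 N/mm
W = mg = 3.6 × 9.81 = 35.316 N
½kδ² − Wδ − Wh = 0 → δ = (W + √(W² + 2kWh))/k
δ = (35.316 + √(1247.2 + 84893.2))/2.4731 = (35.316 + 293.5)/2.4731 = 132.96 mm

133 mm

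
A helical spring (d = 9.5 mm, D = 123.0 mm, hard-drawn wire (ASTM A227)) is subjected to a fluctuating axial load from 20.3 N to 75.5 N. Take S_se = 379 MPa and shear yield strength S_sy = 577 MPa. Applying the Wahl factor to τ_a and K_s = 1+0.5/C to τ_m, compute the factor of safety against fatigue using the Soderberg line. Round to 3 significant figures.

16.4

C = D/d = 123.0/9.5 = 12.9474; K_W = (4C−1)/(4C−4)+0.615/C = 1.1103; K_s = 1+0.5/C = 1.0386
F_a = (F_max−F_min)/2 = 27.6 N; F_m = (F_max+F_min)/2 = 47.9 N
τ_a = K_W·8F_aD/(πd³) = 1.1103 × 10.083 = 11.195 MPa
τ_m = K_s·8F_mD/(πd³) = 1.0386 × 17.499 = 18.175 MPa
Soderberg: 1/n_f = τ_a/S_se + τ_m/S_sy = 11.195/379 + 18.175/577 = 0.02954 + 0.03150 = 0.061036
n_f = 1/0.061036 = 16.38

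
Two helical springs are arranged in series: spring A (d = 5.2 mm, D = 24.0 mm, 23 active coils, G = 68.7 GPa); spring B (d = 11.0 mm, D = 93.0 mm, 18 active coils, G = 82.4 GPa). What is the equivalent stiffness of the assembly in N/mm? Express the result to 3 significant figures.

k_A = Gd⁴/(8D³N_a) = (68.7×10³)(5.2⁴)/(8·24.0³·23) = 19.748 N/mm
k_B = Gd⁴/(8D³N_a) = (82.4×10³)(11.0⁴)/(8·93.0³·18) = 10.416 N/mm
Series: 1/k_eq = 1/19.748 + 1/10.416 = 0.14665; k_eq = 6.8191 N/mm

6.82 N/mm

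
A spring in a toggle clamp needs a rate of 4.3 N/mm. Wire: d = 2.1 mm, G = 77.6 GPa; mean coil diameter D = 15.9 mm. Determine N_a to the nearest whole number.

11

N_a = Gd⁴/(8D³k) = (77.6×10³ × 2.1⁴)/(8 × 15.9³ × 4.3)
    = 1.50917e+06 / 138277 = 10.91 → 11 coils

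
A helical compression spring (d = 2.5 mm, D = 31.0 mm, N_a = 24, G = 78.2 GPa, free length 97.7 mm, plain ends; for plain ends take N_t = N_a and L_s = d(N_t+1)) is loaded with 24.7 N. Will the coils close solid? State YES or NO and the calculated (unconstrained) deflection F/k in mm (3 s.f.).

YES, δ = 46.3 mm

k = Gd⁴/(8D³N_a) = (78.2×10³)(2.5⁴)/(8·31.0³·24) = 0.53405 N/mm
N_t = 24; L_s = 2.5·25 = 62.5 mm; δ_solid = L₀ − L_s = 97.7 − 62.5 = 35.2 mm
δ = F/k = 24.7/0.53405 = 46.251 mm
δ ≥ δ_solid → spring goes solid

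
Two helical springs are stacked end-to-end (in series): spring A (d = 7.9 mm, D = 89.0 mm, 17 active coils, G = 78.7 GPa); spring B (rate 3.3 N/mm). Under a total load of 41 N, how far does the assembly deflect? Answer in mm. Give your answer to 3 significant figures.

25.2 mm

k_A = Gd⁴/(8D³N_a) = (78.7×10³)(7.9⁴)/(8·89.0³·17) = 3.1972 N/mm
Series: 1/k_eq = 1/3.1972 + 1/3.3 = 0.6158; k_eq = 1.6239 N/mm
δ = F/k_eq = 41/1.6239 = 25.248 mm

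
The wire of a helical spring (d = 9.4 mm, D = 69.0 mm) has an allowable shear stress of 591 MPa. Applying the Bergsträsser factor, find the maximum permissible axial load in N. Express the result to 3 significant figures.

C = D/d = 69.0/9.4 = 7.3404
K_B = (4C+2)/(4C−3) = 31.362/26.362 = 1.1897
τ_max = K·8FD/(πd³) → F_max = τ_allow·πd³/(8DK)
F_max = 591·π·9.4³/(8·69.0·1.1897) = 1.5421e+06/656.7 = 2348.3 N

2350 N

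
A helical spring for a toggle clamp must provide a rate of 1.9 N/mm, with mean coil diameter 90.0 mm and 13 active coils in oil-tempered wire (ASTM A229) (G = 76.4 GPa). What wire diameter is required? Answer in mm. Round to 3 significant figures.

d = (8D³N_a·k / G)^(1/4) = (8·90.0³·13·1.9 / (76.4×10³))^0.25
  = (1885.5)^0.25 = 6.5895 mm

6.59 mm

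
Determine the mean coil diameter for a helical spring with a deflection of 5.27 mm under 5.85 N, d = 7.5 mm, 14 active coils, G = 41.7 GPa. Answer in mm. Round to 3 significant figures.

Required rate k = F/δ = 5.85/5.27 = 1.1101 N/mm
D = (Gd⁴/(8N_a·k))^(1/3) = (41.7×10³·7.5⁴/(8·14·1.1101))^(1/3)
  = (1.06125e+06)^(1/3) = 102.0014 mm

102 mm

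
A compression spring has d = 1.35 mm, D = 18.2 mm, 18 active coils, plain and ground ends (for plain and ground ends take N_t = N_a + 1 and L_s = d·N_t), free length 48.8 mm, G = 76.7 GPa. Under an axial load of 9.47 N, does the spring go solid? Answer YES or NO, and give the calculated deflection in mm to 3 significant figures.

k = Gd⁴/(8D³N_a) = (76.7×10³)(1.35⁴)/(8·18.2³·18) = 0.29346 N/mm
N_t = 19; L_s = 1.35·19 = 25.65 mm; δ_solid = L₀ − L_s = 48.8 − 25.65 = 23.15 mm
δ = F/k = 9.47/0.29346 = 32.27 mm
δ ≥ δ_solid → spring goes solid

YES, δ = 32.3 mm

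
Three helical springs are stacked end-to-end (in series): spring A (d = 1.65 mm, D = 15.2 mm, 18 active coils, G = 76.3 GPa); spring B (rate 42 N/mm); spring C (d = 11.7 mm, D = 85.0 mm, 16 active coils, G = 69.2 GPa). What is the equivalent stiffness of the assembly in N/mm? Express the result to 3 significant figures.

k_A = Gd⁴/(8D³N_a) = (76.3×10³)(1.65⁴)/(8·15.2³·18) = 1.1183 N/mm
k_C = Gd⁴/(8D³N_a) = (69.2×10³)(11.7⁴)/(8·85.0³·16) = 16.496 N/mm
Series: 1/k_eq = 1/1.1183 + 1/42 + 1/16.496 = 0.97863; k_eq = 1.0218 N/mm

1.02 N/mm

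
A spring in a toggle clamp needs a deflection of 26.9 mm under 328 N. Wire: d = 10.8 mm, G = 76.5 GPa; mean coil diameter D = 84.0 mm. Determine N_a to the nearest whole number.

Required rate k = F/δ = 328/26.9 = 12.193 N/mm
N_a = Gd⁴/(8D³k) = (76.5×10³ × 10.8⁴)/(8 × 84.0³ × 12.193)
    = 1.04077e+09 / 5.78162e+07 = 18 → 18 coils

18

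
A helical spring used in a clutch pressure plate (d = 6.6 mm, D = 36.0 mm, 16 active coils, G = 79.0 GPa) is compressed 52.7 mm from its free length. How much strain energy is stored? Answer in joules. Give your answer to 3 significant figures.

k = Gd⁴/(8D³N_a) = (79.0×10³)(6.6⁴)/(8·36.0³·16) = 25.101 N/mm
U = ½kδ² = 0.5 × 25.101 × 52.7² = 34856 N·mm = 34.856 J

34.9 J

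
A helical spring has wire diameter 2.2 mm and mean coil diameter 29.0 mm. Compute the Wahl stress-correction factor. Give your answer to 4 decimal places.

C = D/d = 29.0/2.2 = 13.1818
K_W = (4C−1)/(4C−4) + 0.615/C = 51.727/48.727 + 0.0467 = 1.1082

1.1082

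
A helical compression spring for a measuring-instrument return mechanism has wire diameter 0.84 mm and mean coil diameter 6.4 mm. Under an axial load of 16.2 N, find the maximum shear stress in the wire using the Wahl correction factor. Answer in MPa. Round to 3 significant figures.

532 MPa

Spring index C = D/d = 6.4/0.84 = 7.6190
K_W = (4C−1)/(4C−4) + 0.615/C = 29.476/26.476 + 0.0807 = 1.1940
τ₀ = 8FD/(πd³) = 8·16.2·6.4/(π·0.84³) = 829.44/1.862 = 445.45 MPa
τ_max = K·τ₀ = 1.1940 × 445.45 = 531.88 MPa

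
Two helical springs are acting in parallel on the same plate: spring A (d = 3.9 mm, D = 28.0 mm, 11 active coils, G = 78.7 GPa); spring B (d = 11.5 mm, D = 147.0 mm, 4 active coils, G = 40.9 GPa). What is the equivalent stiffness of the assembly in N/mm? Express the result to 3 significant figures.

16.5 N/mm

k_A = Gd⁴/(8D³N_a) = (78.7×10³)(3.9⁴)/(8·28.0³·11) = 9.4249 N/mm
k_B = Gd⁴/(8D³N_a) = (40.9×10³)(11.5⁴)/(8·147.0³·4) = 7.0374 N/mm
Parallel: k_eq = 9.4249 + 7.0374 = 16.462 N/mm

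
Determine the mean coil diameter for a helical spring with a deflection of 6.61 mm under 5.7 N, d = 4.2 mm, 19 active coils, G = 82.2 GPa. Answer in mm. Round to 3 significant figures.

Required rate k = F/δ = 5.7/6.61 = 0.86233 N/mm
D = (Gd⁴/(8N_a·k))^(1/3) = (82.2×10³·4.2⁴/(8·19·0.86233))^(1/3)
  = (195143)^(1/3) = 58.0030 mm

58.0 mm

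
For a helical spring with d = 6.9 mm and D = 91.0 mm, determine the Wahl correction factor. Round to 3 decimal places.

C = D/d = 91.0/6.9 = 13.1884
K_W = (4C−1)/(4C−4) + 0.615/C = 51.754/48.754 + 0.0466 = 1.1082

1.108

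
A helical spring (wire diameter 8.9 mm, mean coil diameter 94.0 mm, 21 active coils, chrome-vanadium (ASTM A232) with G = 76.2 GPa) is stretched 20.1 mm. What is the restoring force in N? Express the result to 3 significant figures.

k = Gd⁴/(8D³N_a) = (76.2×10³)(8.9⁴)/(8·94.0³·21) = 3.4263 N/mm
F = k·δ = 3.4263 × 20.1 = 68.868 N

68.9 N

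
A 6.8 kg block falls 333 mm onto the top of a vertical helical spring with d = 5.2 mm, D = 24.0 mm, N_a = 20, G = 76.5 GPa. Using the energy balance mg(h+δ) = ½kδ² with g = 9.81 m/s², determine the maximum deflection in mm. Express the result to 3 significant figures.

k = Gd⁴/(8D³N_a) = (76.5×10³)(5.2⁴)/(8·24.0³·20) = 25.288 N/mm
W = mg = 6.8 × 9.81 = 66.708 N
½kδ² − Wδ − Wh = 0 → δ = (W + √(W² + 2kWh))/k
δ = (66.708 + √(4450 + 1.1235e+06))/25.288 = (66.708 + 1062.1)/25.288 = 44.635 mm

44.6 mm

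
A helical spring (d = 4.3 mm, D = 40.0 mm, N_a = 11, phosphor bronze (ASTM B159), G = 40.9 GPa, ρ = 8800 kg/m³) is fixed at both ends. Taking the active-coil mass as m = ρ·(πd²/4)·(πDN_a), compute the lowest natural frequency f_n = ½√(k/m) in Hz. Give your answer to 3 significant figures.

59.3 Hz

k = Gd⁴/(8D³N_a) = (40.9×10³)(4.3⁴)/(8·40.0³·11) = 2.4828 N/mm = 2482.8 N/m
Wire length L = πDN_a = π·40.0·11 = 1382.3 mm
m = ρ·(πd²/4)·L = 8800 × 14.522×10⁻⁶ m² × 1.3823 m = 0.17665 kg
f_n = ½√(k/m) = 0.5·√(2482.8/0.17665) = 0.5·√(14055) = 59.276 Hz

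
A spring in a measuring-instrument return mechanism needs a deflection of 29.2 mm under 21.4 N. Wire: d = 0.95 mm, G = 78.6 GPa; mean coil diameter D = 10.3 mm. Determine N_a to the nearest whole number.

10

Required rate k = F/δ = 21.4/29.2 = 0.73288 N/mm
N_a = Gd⁴/(8D³k) = (78.6×10³ × 0.95⁴)/(8 × 10.3³ × 0.73288)
    = 64020.2 / 6406.67 = 9.993 → 10 coils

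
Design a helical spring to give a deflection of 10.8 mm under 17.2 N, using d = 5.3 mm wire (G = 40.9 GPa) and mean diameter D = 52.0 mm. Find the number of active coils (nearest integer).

Required rate k = F/δ = 17.2/10.8 = 1.5926 N/mm
N_a = Gd⁴/(8D³k) = (40.9×10³ × 5.3⁴)/(8 × 52.0³ × 1.5926)
    = 3.22721e+07 / 1.79145e+06 = 18.01 → 18 coils

18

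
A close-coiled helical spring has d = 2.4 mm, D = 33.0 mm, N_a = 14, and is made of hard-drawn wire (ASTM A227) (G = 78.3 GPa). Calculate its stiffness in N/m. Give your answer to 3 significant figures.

645 N/m

k = Gd⁴/(8D³N_a) = (78.3×10³ × 2.4⁴) / (8 × 33.0³ × 14)
  = 2.59781e+06 / 4.02494e+06 = 0.64543 N/mm = 645.43 N/m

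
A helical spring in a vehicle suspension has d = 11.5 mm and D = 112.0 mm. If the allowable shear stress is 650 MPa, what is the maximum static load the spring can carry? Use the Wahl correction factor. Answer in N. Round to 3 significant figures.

3020 N

C = D/d = 112.0/11.5 = 9.7391
K_W = (4C−1)/(4C−4) + 0.615/C = 37.957/34.957 + 0.0631 = 1.1490
τ_max = K·8FD/(πd³) → F_max = τ_allow·πd³/(8DK)
F_max = 650·π·11.5³/(8·112.0·1.1490) = 3.1057e+06/1029.5 = 3016.8 N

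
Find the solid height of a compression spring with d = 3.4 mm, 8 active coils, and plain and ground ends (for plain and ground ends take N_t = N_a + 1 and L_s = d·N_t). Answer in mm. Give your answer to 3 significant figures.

plain and ground ends: N_t = N_a + 1 = 8 + 1 = 9
L_s = d·N_t = 3.4 × 9 = 30.6 mm

30.6 mm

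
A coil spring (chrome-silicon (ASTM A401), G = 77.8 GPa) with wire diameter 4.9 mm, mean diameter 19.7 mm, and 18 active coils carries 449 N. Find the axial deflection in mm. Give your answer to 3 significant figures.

k = Gd⁴/(8D³N_a) = (77.8×10³)(4.9⁴)/(8·19.7³·18) = 40.738 N/mm
δ = F/k = 449 / 40.738 = 11.022 mm

11.0 mm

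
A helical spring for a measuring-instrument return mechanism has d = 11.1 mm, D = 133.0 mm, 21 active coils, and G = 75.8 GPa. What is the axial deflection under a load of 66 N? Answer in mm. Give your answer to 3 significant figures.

k = Gd⁴/(8D³N_a) = (75.8×10³)(11.1⁴)/(8·133.0³·21) = 2.9114 N/mm
δ = F/k = 66 / 2.9114 = 22.67 mm

22.7 mm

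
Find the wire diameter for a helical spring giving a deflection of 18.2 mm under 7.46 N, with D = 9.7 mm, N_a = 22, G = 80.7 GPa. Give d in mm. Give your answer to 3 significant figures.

Required rate k = F/δ = 7.46/18.2 = 0.40989 N/mm
d = (8D³N_a·k / G)^(1/4) = (8·9.7³·22·0.40989 / (80.7×10³))^0.25
  = (0.81587)^0.25 = 0.9504 mm

0.950 mm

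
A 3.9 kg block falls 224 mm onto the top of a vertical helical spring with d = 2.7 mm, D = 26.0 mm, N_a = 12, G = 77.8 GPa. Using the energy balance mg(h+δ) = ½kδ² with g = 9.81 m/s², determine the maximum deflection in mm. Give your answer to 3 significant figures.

101 mm

k = Gd⁴/(8D³N_a) = (77.8×10³)(2.7⁴)/(8·26.0³·12) = 2.4504 N/mm
W = mg = 3.9 × 9.81 = 38.259 N
½kδ² − Wδ − Wh = 0 → δ = (W + √(W² + 2kWh))/k
δ = (38.259 + √(1463.8 + 42000.6))/2.4504 = (38.259 + 208.48)/2.4504 = 100.69 mm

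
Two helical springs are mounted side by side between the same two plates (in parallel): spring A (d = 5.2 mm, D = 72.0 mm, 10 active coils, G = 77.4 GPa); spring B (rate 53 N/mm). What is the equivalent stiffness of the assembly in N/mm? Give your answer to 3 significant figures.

k_A = Gd⁴/(8D³N_a) = (77.4×10³)(5.2⁴)/(8·72.0³·10) = 1.8953 N/mm
Parallel: k_eq = 1.8953 + 53 = 54.895 N/mm

54.9 N/mm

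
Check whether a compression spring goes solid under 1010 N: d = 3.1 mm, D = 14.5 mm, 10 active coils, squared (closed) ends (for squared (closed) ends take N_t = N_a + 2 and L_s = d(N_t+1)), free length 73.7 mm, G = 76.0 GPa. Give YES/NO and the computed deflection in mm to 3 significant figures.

YES, δ = 35.1 mm

k = Gd⁴/(8D³N_a) = (76.0×10³)(3.1⁴)/(8·14.5³·10) = 28.778 N/mm
N_t = 12; L_s = 3.1·13 = 40.3 mm; δ_solid = L₀ − L_s = 73.7 − 40.3 = 33.4 mm
δ = F/k = 1010/28.778 = 35.096 mm
δ ≥ δ_solid → spring goes solid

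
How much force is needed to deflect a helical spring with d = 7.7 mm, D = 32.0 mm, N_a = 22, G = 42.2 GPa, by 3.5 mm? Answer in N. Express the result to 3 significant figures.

90.0 N

k = Gd⁴/(8D³N_a) = (42.2×10³)(7.7⁴)/(8·32.0³·22) = 25.722 N/mm
F = k·δ = 25.722 × 3.5 = 90.029 N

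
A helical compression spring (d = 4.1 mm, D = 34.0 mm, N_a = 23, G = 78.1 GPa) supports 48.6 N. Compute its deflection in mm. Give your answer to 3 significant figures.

15.9 mm

k = Gd⁴/(8D³N_a) = (78.1×10³)(4.1⁴)/(8·34.0³·23) = 3.0516 N/mm
δ = F/k = 48.6 / 3.0516 = 15.926 mm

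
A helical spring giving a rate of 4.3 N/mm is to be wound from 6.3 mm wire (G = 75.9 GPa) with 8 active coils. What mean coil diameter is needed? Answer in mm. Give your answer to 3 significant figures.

75.7 mm

D = (Gd⁴/(8N_a·k))^(1/3) = (75.9×10³·6.3⁴/(8·8·4.3))^(1/3)
  = (434466)^(1/3) = 75.7388 mm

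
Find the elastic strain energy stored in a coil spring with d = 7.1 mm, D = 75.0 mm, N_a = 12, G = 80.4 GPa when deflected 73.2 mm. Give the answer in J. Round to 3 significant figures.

13.5 J

k = Gd⁴/(8D³N_a) = (80.4×10³)(7.1⁴)/(8·75.0³·12) = 5.0447 N/mm
U = ½kδ² = 0.5 × 5.0447 × 73.2² = 13515 N·mm = 13.515 J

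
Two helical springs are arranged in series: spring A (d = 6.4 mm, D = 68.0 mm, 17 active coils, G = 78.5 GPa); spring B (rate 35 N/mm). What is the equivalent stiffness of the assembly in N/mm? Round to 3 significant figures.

2.83 N/mm

k_A = Gd⁴/(8D³N_a) = (78.5×10³)(6.4⁴)/(8·68.0³·17) = 3.0798 N/mm
Series: 1/k_eq = 1/3.0798 + 1/35 = 0.35327; k_eq = 2.8307 N/mm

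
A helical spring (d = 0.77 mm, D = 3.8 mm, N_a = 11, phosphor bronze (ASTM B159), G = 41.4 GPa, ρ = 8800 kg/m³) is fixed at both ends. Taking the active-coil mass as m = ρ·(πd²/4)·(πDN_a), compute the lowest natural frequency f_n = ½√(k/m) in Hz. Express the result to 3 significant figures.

1180 Hz

k = Gd⁴/(8D³N_a) = (41.4×10³)(0.77⁴)/(8·3.8³·11) = 3.0139 N/mm = 3013.9 N/m
Wire length L = πDN_a = π·3.8·11 = 131.32 mm
m = ρ·(πd²/4)·L = 8800 × 0.46566×10⁻⁶ m² × 0.13132 m = 0.00053812 kg
f_n = ½√(k/m) = 0.5·√(3013.9/0.00053812) = 0.5·√(5.6008e+06) = 1183.3 Hz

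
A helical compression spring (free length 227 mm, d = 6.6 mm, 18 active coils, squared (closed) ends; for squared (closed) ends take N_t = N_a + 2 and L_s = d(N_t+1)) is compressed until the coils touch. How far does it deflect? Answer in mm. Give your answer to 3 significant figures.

N_t = 20; L_s = 6.6·21 = 138.6 mm
δ_solid = L₀ − L_s = 227 − 138.6 = 88.4 mm

88.4 mm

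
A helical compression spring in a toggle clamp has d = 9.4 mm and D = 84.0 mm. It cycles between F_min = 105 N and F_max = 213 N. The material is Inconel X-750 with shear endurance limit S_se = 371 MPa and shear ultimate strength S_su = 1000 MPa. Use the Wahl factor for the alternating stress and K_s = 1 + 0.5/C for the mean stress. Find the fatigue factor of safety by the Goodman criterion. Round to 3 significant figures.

11.5

C = D/d = 84.0/9.4 = 8.9362; K_W = (4C−1)/(4C−4)+0.615/C = 1.1633; K_s = 1+0.5/C = 1.0560
F_a = (F_max−F_min)/2 = 54 N; F_m = (F_max+F_min)/2 = 159 N
τ_a = K_W·8F_aD/(πd³) = 1.1633 × 13.907 = 16.178 MPa
τ_m = K_s·8F_mD/(πd³) = 1.0560 × 40.948 = 43.239 MPa
Goodman: 1/n_f = τ_a/S_se + τ_m/S_su = 16.178/371 + 43.239/1000 = 0.04361 + 0.04324 = 0.086846
n_f = 1/0.086846 = 11.51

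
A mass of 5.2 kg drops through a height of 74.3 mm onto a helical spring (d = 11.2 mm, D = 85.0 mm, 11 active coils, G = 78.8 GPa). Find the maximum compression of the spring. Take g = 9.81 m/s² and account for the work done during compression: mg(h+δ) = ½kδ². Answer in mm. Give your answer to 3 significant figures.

k = Gd⁴/(8D³N_a) = (78.8×10³)(11.2⁴)/(8·85.0³·11) = 22.943 N/mm
W = mg = 5.2 × 9.81 = 51.012 N
½kδ² − Wδ − Wh = 0 → δ = (W + √(W² + 2kWh))/k
δ = (51.012 + √(2602.2 + 173920))/22.943 = (51.012 + 420.15)/22.943 = 20.536 mm

20.5 mm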